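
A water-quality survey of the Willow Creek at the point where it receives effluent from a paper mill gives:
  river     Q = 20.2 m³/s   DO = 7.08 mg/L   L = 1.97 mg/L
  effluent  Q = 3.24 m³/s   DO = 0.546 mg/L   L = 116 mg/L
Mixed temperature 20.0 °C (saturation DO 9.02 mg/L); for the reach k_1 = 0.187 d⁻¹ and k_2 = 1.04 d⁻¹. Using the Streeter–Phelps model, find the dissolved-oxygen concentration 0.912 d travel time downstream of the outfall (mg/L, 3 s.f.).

Mixed DO = (20.2×7.08 + 3.24×0.546)/(20.2+3.24) = 144.8/23.44 = 6.177 mg/L.
Mixed L₀ = (20.2×1.97 + 3.24×116)/(23.44) = 415.6/23.44 = 17.73 mg/L.
Initial deficit D₀ = C_s − DO₀ = 9.02 − 6.177 = 2.843 mg/L.
D(0.912) = [0.187×17.73/(1.04−0.187)](e^(−0.187×0.912) − e^(−1.04×0.912)) + 2.843 e^(−1.04×0.912)
= 3.887 × (0.8432 − 0.3873) + 2.843 × 0.3873 = 2.873 mg/L.
DO = 9.02 − 2.873 = 6.147 mg/L.

DO ≈ 6.15 mg/L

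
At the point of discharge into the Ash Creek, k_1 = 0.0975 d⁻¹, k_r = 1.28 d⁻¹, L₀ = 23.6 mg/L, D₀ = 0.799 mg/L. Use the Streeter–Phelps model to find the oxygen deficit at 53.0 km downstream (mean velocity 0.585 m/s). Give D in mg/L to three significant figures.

D ≈ 1.46 mg/L

Travel time t = x/v = 53.0 km / (0.585 m/s) = 53000 m / 0.585 m/s = 90600 s = 1.049 d.
k_1 L₀/(k_r−k_1) = 0.0975×23.6/(1.28−0.0975) = 2.301/1.183 = 1.946 mg/L.
e^(−k_1 t) = e^(−0.0975×1.049) = 0.9028; e^(−k_r t) = e^(−1.28×1.049) = 0.2613.
D = 1.946 × (0.9028 − 0.2613) + 0.799 × 0.2613 = 1.248 + 0.2088 = 1.457 mg/L.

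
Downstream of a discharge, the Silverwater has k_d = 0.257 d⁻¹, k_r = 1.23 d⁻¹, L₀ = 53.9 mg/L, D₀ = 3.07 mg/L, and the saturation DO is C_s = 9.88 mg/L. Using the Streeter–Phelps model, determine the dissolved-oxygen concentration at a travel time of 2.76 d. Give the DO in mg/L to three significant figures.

k_d L₀/(k_r−k_d) = 0.257×53.9/(1.23−0.257) = 13.85/0.9730 = 14.24 mg/L.
e^(−k_d t) = e^(−0.257×2.760) = 0.4920; e^(−k_r t) = e^(−1.23×2.760) = 0.03355.
D = 14.24 × (0.4920 − 0.03355) + 3.07 × 0.03355 = 6.527 + 0.1030 = 6.630 mg/L.
DO = C_s − D = 9.88 − 6.630 = 3.250 mg/L.

DO ≈ 3.25 mg/L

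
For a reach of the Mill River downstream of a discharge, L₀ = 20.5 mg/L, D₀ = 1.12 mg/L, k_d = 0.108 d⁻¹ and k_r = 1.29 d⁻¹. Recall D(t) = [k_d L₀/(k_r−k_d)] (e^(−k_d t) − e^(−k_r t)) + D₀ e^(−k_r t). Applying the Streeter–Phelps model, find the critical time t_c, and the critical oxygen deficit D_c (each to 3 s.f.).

With k_r/k_d = 11.94 and 1 − D₀(k_r−k_d)/(k_d L₀) = 0.4021,
t_c = ln(11.94 × 0.4021) / (1.29 − 0.108) = ln(4.802) / 1.182 = 1.569/1.182 = 1.328 d.
D_c = (k_d/k_r) L₀ e^(−k_d t_c) = (0.108/1.29) × 20.5 × e^(−0.108×1.328) = 0.08372 × 20.5 × 0.8664 = 1.487 mg/L.

t_c ≈ 1.33 d; D_c ≈ 1.49 mg/L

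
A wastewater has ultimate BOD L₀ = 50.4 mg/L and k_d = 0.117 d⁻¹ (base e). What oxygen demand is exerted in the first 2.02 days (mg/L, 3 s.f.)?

y_t = L₀(1 − e^(−k_d t)) = 50.4 × (1 − e^(−0.117×2.02))
= 50.4 × (1 − 0.7895) = 50.4 × 0.2105 = 10.61 mg/L.

y ≈ 10.6 mg/L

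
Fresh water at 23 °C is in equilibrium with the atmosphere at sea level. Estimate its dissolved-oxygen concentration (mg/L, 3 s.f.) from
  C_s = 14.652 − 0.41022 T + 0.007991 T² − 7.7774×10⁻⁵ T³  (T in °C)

C_s = 14.652 − 0.41022×23 + 0.007991×23² − 7.7774×10⁻⁵×23³ = 8.498 mg/L.

C_s ≈ 8.50 mg/L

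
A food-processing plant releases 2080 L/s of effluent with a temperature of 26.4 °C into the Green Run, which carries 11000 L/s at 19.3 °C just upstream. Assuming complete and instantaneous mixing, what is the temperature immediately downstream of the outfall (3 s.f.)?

Flow-weighted mixing: C = (Q_r C_r + Q_w C_w)/(Q_r + Q_w)
= (11000×19.3 + 2080×26.4)/(11000 + 2080) = 267200/13080 = 20.43 °C.

20.4 °C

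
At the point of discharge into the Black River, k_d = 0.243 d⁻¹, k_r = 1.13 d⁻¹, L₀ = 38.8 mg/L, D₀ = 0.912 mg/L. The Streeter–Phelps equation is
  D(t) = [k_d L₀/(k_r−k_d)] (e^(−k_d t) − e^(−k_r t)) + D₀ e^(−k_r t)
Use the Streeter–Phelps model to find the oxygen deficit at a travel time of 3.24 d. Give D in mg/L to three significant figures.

D ≈ 4.59 mg/L

k_d L₀/(k_r−k_d) = 0.243×38.8/(1.13−0.243) = 9.428/0.8870 = 10.63 mg/L.
e^(−k_d t) = e^(−0.243×3.240) = 0.4551; e^(−k_r t) = e^(−1.13×3.240) = 0.02570.
D = 10.63 × (0.4551 − 0.02570) + 0.912 × 0.02570 = 4.564 + 0.02344 = 4.587 mg/L.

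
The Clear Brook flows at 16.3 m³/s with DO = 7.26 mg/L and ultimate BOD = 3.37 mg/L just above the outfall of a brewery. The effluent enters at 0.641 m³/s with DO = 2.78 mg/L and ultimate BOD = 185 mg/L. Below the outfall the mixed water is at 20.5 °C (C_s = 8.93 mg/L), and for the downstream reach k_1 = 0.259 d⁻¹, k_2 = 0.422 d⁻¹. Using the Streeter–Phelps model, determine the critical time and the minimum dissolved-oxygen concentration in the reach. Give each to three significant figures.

t_c ≈ 2.26 d; minimum DO ≈ 5.43 mg/L

Mixed DO = (16.3×7.26 + 0.641×2.78)/(16.3+0.641) = 120.1/16.94 = 7.090 mg/L.
Mixed L₀ = (16.3×3.37 + 0.641×185)/(16.94) = 173.5/16.94 = 10.24 mg/L.
Initial deficit D₀ = C_s − DO₀ = 8.93 − 7.090 = 1.840 mg/L.
t_c = (1/0.1630) ln[(0.422/0.259)(1 − 1.840×0.1630/(0.259×10.24))] = 6.135 × ln(1.445) = 2.259 d.
D_c = (0.259/0.422) × 10.24 × e^(−0.259×2.259) = 0.6137 × 10.24 × 0.5570 = 3.502 mg/L.
Minimum DO = 8.93 − 3.502 = 5.428 mg/L.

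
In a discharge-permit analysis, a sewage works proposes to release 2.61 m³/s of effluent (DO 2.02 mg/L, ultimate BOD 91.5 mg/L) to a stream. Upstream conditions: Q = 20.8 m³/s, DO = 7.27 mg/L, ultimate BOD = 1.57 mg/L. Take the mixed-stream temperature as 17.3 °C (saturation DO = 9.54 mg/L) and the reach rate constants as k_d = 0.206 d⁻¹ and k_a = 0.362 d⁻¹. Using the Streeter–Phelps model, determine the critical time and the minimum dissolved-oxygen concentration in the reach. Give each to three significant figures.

Mixed DO = (20.8×7.27 + 2.61×2.02)/(20.8+2.61) = 156.5/23.41 = 6.685 mg/L.
Mixed L₀ = (20.8×1.57 + 2.61×91.5)/(23.41) = 271.5/23.41 = 11.60 mg/L.
Initial deficit D₀ = C_s − DO₀ = 9.54 − 6.685 = 2.855 mg/L.
t_c = (1/0.1560) ln[(0.362/0.206)(1 − 2.855×0.1560/(0.206×11.60))] = 6.410 × ln(1.430) = 2.291 d.
D_c = (0.206/0.362) × 11.60 × e^(−0.206×2.291) = 0.5691 × 11.60 × 0.6238 = 4.116 mg/L.
Minimum DO = 9.54 − 4.116 = 5.424 mg/L.

t_c ≈ 2.29 d; minimum DO ≈ 5.42 mg/L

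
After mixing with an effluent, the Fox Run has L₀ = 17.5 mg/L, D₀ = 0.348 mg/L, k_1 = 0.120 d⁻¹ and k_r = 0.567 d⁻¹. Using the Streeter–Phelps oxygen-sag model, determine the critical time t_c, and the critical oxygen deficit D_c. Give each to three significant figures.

t_c ≈ 3.30 d; D_c ≈ 2.49 mg/L

At the critical point dD/dt = 0, so k_1 L₀ e^(−k_1 t) = k_r D. Substituting D(t) from the Streeter–Phelps equation and solving for t gives
t_c = ln[(k_r/k_1)(1 − D₀(k_r−k_1)/(k_1 L₀))] / (k_r−k_1).
Here k_r−k_1 = 0.4470 d⁻¹ and 1 − D₀(k_r−k_1)/(k_1 L₀) = 1 − 0.348×0.4470/(0.120×17.5) = 0.9259, so
t_c = ln(4.725 × 0.9259) / 0.4470 = 1.476 / 0.4470 = 3.302 d.
D_c = (k_1/k_r) L₀ e^(−k_1 t_c) = (0.120/0.567) × 17.5 × e^(−0.120×3.302) = 0.2116 × 17.5 × 0.6729 = 2.492 mg/L.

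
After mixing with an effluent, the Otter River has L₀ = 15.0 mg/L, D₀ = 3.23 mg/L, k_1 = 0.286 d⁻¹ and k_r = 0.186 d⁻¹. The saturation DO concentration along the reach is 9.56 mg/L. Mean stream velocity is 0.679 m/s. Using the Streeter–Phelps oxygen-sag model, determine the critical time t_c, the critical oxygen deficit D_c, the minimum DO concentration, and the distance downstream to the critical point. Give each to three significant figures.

t_c = [1/(k_r−k_1)] ln[(k_r/k_1)(1 − D₀(k_r−k_1)/(k_1 L₀))]
= [1/(0.186−0.286)] ln[(0.186/0.286)(1 − 3.23×-0.1000/(0.286×15.0))]
= (1/-0.1000) ln[0.6503 × 1.075] = -10.00 × ln(0.6993) = -10.00 × -0.3577 = 3.577 d.
L(t_c) = L₀ e^(−k_1 t_c) = 15.0 × 0.3596 = 5.393 mg/L, and at the critical point k_r D_c = k_1 L, so D_c = (0.286/0.186) × 5.393 = 8.293 mg/L.
Minimum DO = C_s − D_c = 9.56 − 8.293 = 1.267 mg/L.
x_c = v t_c = 0.679 m/s × 3.577 d × 86400 s/d = 209800 m ≈ 210 km.

t_c ≈ 3.58 d; D_c ≈ 8.29 mg/L; min DO ≈ 1.27 mg/L; x_c ≈ 210 km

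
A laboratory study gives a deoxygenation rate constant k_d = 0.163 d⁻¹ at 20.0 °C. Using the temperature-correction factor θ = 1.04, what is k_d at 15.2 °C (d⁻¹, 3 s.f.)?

k_d ≈ 0.135 d⁻¹

k_d(T₂) = k_d(T₁) · θ^(T₂−T₁) = 0.163 × 1.04^(15.2−20.0)
= 0.163 × 1.04^-4.80 = 0.163 × 0.8284 = 0.1350 d⁻¹.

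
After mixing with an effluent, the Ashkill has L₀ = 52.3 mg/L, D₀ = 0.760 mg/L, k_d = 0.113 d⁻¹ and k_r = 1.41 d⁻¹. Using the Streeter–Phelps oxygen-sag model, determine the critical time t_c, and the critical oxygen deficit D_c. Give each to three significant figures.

t_c = [1/(k_r−k_d)] ln[(k_r/k_d)(1 − D₀(k_r−k_d)/(k_d L₀))]
= [1/(1.41−0.113)] ln[(1.41/0.113)(1 − 0.760×1.297/(0.113×52.3))]
= (1/1.297) ln[12.48 × 0.8332] = 0.7710 × ln(10.40) = 0.7710 × 2.341 = 1.805 d.
L(t_c) = L₀ e^(−k_d t_c) = 52.3 × 0.8155 = 42.65 mg/L, and at the critical point k_r D_c = k_d L, so D_c = (0.113/1.41) × 42.65 = 3.418 mg/L.

t_c ≈ 1.81 d; D_c ≈ 3.42 mg/L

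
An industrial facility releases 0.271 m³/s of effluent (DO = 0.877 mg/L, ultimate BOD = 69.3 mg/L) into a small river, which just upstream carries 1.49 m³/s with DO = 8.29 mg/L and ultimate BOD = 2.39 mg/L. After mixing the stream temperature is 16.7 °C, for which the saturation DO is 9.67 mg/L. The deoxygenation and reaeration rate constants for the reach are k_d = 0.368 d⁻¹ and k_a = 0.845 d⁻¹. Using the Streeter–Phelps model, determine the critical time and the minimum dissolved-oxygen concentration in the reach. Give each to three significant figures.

Mixed DO = (1.49×8.29 + 0.271×0.877)/(1.49+0.271) = 12.59/1.761 = 7.149 mg/L.
Mixed L₀ = (1.49×2.39 + 0.271×69.3)/(1.761) = 22.34/1.761 = 12.69 mg/L.
Initial deficit D₀ = C_s − DO₀ = 9.67 − 7.149 = 2.521 mg/L.
t_c = (1/0.4770) ln[(0.845/0.368)(1 − 2.521×0.4770/(0.368×12.69))] = 2.096 × ln(1.705) = 1.118 d.
D_c = (0.368/0.845) × 12.69 × e^(−0.368×1.118) = 0.4355 × 12.69 × 0.6626 = 3.661 mg/L.
Minimum DO = 9.67 − 3.661 = 6.009 mg/L.

t_c ≈ 1.12 d; minimum DO ≈ 6.01 mg/L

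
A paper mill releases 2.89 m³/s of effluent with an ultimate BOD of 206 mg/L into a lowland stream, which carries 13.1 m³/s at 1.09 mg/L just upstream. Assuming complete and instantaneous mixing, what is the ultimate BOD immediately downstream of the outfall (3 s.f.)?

Flow-weighted mixing: C = (Q_r C_r + Q_w C_w)/(Q_r + Q_w)
= (13.1×1.09 + 2.89×206)/(13.1 + 2.89) = 609.6/15.99 = 38.13 mg/L.

38.1 mg/L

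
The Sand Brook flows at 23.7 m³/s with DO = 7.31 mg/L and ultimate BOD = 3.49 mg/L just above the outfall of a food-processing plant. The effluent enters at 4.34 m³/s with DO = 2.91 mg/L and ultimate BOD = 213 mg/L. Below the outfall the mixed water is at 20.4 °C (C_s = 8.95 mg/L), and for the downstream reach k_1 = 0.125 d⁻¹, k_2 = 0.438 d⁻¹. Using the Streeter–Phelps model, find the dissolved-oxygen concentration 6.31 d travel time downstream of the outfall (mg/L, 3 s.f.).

DO ≈ 3.19 mg/L

Mixed DO = (23.7×7.31 + 4.34×2.91)/(23.7+4.34) = 185.9/28.04 = 6.629 mg/L.
Mixed L₀ = (23.7×3.49 + 4.34×213)/(28.04) = 1007/28.04 = 35.92 mg/L.
Initial deficit D₀ = C_s − DO₀ = 8.95 − 6.629 = 2.321 mg/L.
D(6.31) = [0.125×35.92/(0.438−0.125)](e^(−0.125×6.31) − e^(−0.438×6.31)) + 2.321 e^(−0.438×6.31)
= 14.34 × (0.4544 − 0.06305) + 2.321 × 0.06305 = 5.760 mg/L.
DO = 8.95 − 5.760 = 3.190 mg/L.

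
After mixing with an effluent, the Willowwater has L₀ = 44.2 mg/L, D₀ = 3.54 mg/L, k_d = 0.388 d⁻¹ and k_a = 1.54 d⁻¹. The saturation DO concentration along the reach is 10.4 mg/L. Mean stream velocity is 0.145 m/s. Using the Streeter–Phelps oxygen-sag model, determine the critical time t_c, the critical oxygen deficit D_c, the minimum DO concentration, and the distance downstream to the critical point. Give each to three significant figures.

t_c ≈ 0.961 d; D_c ≈ 7.67 mg/L; min DO ≈ 2.73 mg/L; x_c ≈ 12.0 km

At the critical point dD/dt = 0, so k_d L₀ e^(−k_d t) = k_a D. Substituting D(t) from the Streeter–Phelps equation and solving for t gives
t_c = ln[(k_a/k_d)(1 − D₀(k_a−k_d)/(k_d L₀))] / (k_a−k_d).
Here k_a−k_d = 1.152 d⁻¹ and 1 − D₀(k_a−k_d)/(k_d L₀) = 1 − 3.54×1.152/(0.388×44.2) = 0.7622, so
t_c = ln(3.969 × 0.7622) / 1.152 = 1.107 / 1.152 = 0.9609 d.
L(t_c) = L₀ e^(−k_d t_c) = 44.2 × 0.6888 = 30.44 mg/L, and at the critical point k_a D_c = k_d L, so D_c = (0.388/1.54) × 30.44 = 7.670 mg/L.
Minimum DO = C_s − D_c = 10.4 − 7.670 = 2.730 mg/L.
x_c = v t_c = 0.145 m/s × 0.9609 d × 86400 s/d = 12040 m ≈ 12.0 km.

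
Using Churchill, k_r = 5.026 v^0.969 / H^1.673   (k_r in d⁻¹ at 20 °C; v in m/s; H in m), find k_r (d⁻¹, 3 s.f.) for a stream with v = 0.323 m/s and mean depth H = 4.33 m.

k_r = 5.026 × 0.323^0.969 / 4.33^1.673 = 5.026 × 0.3345 / 11.61 = 0.1448 d⁻¹.

k_r ≈ 0.145 d⁻¹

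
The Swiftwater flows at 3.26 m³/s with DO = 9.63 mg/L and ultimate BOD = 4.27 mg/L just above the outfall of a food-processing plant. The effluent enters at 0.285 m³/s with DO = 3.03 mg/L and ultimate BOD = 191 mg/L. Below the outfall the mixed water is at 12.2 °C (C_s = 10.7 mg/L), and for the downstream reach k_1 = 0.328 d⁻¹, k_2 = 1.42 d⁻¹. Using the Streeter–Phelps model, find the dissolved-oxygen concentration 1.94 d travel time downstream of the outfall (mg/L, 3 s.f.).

Mixed DO = (3.26×9.63 + 0.285×3.03)/(3.26+0.285) = 32.26/3.545 = 9.099 mg/L.
Mixed L₀ = (3.26×4.27 + 0.285×191)/(3.545) = 68.36/3.545 = 19.28 mg/L.
Initial deficit D₀ = C_s − DO₀ = 10.7 − 9.099 = 1.601 mg/L.
D(1.94) = [0.328×19.28/(1.42−0.328)](e^(−0.328×1.94) − e^(−1.42×1.94)) + 1.601 e^(−1.42×1.94)
= 5.792 × (0.5292 − 0.06362) + 1.601 × 0.06362 = 2.799 mg/L.
DO = 10.7 − 2.799 = 7.901 mg/L.

DO ≈ 7.90 mg/L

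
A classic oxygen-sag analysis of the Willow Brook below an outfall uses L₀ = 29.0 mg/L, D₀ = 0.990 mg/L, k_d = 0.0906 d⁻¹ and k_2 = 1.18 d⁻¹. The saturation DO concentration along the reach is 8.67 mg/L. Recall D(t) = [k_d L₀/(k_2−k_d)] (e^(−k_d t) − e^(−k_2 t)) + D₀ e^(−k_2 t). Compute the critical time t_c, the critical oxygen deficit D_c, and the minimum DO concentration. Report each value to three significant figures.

t_c ≈ 1.87 d; D_c ≈ 1.88 mg/L; min DO ≈ 6.79 mg/L

With k_2/k_d = 13.02 and 1 − D₀(k_2−k_d)/(k_d L₀) = 0.5895,
t_c = ln(13.02 × 0.5895) / (1.18 − 0.0906) = ln(7.678) / 1.089 = 2.038/1.089 = 1.871 d.
D_c = (k_d/k_2) L₀ e^(−k_d t_c) = (0.0906/1.18) × 29.0 × e^(−0.0906×1.871) = 0.07678 × 29.0 × 0.8441 = 1.879 mg/L.
Minimum DO = C_s − D_c = 8.67 − 1.879 = 6.791 mg/L.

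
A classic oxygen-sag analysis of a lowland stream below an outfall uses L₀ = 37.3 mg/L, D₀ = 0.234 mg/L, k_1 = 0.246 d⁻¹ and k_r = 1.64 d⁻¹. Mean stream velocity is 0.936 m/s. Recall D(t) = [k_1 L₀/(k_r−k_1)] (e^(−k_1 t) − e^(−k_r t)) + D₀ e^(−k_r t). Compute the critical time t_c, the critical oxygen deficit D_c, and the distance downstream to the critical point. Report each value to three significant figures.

t_c ≈ 1.33 d; D_c ≈ 4.03 mg/L; x_c ≈ 108 km

At the critical point dD/dt = 0, so k_1 L₀ e^(−k_1 t) = k_r D. Substituting D(t) from the Streeter–Phelps equation and solving for t gives
t_c = ln[(k_r/k_1)(1 − D₀(k_r−k_1)/(k_1 L₀))] / (k_r−k_1).
Here k_r−k_1 = 1.394 d⁻¹ and 1 − D₀(k_r−k_1)/(k_1 L₀) = 1 − 0.234×1.394/(0.246×37.3) = 0.9645, so
t_c = ln(6.667 × 0.9645) / 1.394 = 1.861 / 1.394 = 1.335 d.
D_c = (k_1/k_r) L₀ e^(−k_1 t_c) = (0.246/1.64) × 37.3 × e^(−0.246×1.335) = 0.1500 × 37.3 × 0.7201 = 4.029 mg/L.
x_c = v t_c = 0.936 m/s × 1.335 d × 86400 s/d = 108000 m ≈ 108 km.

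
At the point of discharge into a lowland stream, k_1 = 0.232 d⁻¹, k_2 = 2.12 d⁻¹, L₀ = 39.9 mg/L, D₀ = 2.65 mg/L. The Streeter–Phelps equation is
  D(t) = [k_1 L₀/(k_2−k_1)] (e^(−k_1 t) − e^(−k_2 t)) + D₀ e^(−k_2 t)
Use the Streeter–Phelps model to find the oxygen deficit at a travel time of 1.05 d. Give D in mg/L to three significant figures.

D ≈ 3.60 mg/L

k_1 L₀/(k_2−k_1) = 0.232×39.9/(2.12−0.232) = 9.257/1.888 = 4.903 mg/L.
e^(−k_1 t) = e^(−0.232×1.050) = 0.7838; e^(−k_2 t) = e^(−2.12×1.050) = 0.1080.
D = 4.903 × (0.7838 − 0.1080) + 2.65 × 0.1080 = 3.314 + 0.2861 = 3.600 mg/L.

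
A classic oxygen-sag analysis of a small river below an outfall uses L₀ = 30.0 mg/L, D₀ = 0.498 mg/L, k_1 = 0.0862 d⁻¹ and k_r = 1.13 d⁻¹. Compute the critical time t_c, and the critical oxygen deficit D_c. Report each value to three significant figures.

At the critical point dD/dt = 0, so k_1 L₀ e^(−k_1 t) = k_r D. Substituting D(t) from the Streeter–Phelps equation and solving for t gives
t_c = ln[(k_r/k_1)(1 − D₀(k_r−k_1)/(k_1 L₀))] / (k_r−k_1).
Here k_r−k_1 = 1.044 d⁻¹ and 1 − D₀(k_r−k_1)/(k_1 L₀) = 1 − 0.498×1.044/(0.0862×30.0) = 0.7990, so
t_c = ln(13.11 × 0.7990) / 1.044 = 2.349 / 1.044 = 2.250 d.
D_c = (k_1/k_r) L₀ e^(−k_1 t_c) = (0.0862/1.13) × 30.0 × e^(−0.0862×2.250) = 0.07628 × 30.0 × 0.8237 = 1.885 mg/L.

t_c ≈ 2.25 d; D_c ≈ 1.88 mg/L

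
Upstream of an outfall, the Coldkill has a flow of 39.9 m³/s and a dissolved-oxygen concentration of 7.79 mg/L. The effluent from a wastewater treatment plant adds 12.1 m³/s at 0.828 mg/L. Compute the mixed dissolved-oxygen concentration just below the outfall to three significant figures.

6.17 mg/L

Flow-weighted mixing: C = (Q_r C_r + Q_w C_w)/(Q_r + Q_w)
= (39.9×7.79 + 12.1×0.828)/(39.9 + 12.1) = 320.8/52.00 = 6.170 mg/L.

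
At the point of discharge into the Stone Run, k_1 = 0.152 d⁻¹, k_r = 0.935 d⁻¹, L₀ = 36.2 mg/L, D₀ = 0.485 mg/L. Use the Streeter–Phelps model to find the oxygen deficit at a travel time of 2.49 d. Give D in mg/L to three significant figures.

D ≈ 4.18 mg/L

k_1 L₀/(k_r−k_1) = 0.152×36.2/(0.935−0.152) = 5.502/0.7830 = 7.027 mg/L.
e^(−k_1 t) = e^(−0.152×2.490) = 0.6849; e^(−k_r t) = e^(−0.935×2.490) = 0.09748.
D = 7.027 × (0.6849 − 0.09748) + 0.485 × 0.09748 = 4.128 + 0.04728 = 4.175 mg/L.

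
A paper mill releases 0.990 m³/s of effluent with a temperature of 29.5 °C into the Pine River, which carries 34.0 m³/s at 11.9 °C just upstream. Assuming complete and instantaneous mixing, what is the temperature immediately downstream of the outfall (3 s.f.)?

12.4 °C

Flow-weighted mixing: C = (Q_r C_r + Q_w C_w)/(Q_r + Q_w)
= (34.0×11.9 + 0.990×29.5)/(34.0 + 0.990) = 433.8/34.99 = 12.40 °C.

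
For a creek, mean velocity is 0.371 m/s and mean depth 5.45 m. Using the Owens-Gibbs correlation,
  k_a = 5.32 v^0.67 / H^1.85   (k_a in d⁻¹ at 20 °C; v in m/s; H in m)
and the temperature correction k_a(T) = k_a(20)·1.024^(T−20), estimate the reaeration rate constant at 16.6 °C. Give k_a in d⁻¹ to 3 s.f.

k_a(20) = 5.32 × 0.371^0.67 / 5.45^1.85 = 5.32 × 0.5146 / 23.03 = 0.1189 d⁻¹.
k_a(16.6) = 0.1189 × 1.024^(16.6−20) = 0.1189 × 0.9225 = 0.1097 d⁻¹.

k_a ≈ 0.110 d⁻¹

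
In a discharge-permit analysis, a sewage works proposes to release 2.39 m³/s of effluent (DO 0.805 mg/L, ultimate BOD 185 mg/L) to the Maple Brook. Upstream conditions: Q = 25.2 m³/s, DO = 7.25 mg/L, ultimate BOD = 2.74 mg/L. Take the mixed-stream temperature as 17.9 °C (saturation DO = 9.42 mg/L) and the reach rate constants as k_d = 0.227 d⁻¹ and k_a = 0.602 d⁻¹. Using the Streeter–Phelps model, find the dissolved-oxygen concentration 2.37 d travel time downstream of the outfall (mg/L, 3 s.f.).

DO ≈ 4.91 mg/L

Mixed DO = (25.2×7.25 + 2.39×0.805)/(25.2+2.39) = 184.6/27.59 = 6.692 mg/L.
Mixed L₀ = (25.2×2.74 + 2.39×185)/(27.59) = 511.2/27.59 = 18.53 mg/L.
Initial deficit D₀ = C_s − DO₀ = 9.42 − 6.692 = 2.728 mg/L.
D(2.37) = [0.227×18.53/(0.602−0.227)](e^(−0.227×2.37) − e^(−0.602×2.37)) + 2.728 e^(−0.602×2.37)
= 11.22 × (0.5839 − 0.2401) + 2.728 × 0.2401 = 4.511 mg/L.
DO = 9.42 − 4.511 = 4.909 mg/L.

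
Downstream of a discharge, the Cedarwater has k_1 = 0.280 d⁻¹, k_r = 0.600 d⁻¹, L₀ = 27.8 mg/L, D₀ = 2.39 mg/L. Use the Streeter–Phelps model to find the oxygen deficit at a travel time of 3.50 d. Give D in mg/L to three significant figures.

k_1 L₀/(k_r−k_1) = 0.280×27.8/(0.600−0.280) = 7.784/0.3200 = 24.33 mg/L.
e^(−k_1 t) = e^(−0.280×3.500) = 0.3753; e^(−k_r t) = e^(−0.600×3.500) = 0.1225.
D = 24.33 × (0.3753 − 0.1225) + 2.39 × 0.1225 = 6.151 + 0.2927 = 6.443 mg/L.

D ≈ 6.44 mg/L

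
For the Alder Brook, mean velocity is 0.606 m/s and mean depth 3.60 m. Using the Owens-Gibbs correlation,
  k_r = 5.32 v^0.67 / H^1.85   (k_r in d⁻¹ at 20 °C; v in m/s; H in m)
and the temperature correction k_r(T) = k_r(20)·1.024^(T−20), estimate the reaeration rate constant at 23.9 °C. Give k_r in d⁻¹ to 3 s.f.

k_r(20) = 5.32 × 0.606^0.67 / 3.60^1.85 = 5.32 × 0.7149 / 10.69 = 0.3556 d⁻¹.
k_r(23.9) = 0.3556 × 1.024^(23.9−20) = 0.3556 × 1.097 = 0.3901 d⁻¹.

k_r ≈ 0.390 d⁻¹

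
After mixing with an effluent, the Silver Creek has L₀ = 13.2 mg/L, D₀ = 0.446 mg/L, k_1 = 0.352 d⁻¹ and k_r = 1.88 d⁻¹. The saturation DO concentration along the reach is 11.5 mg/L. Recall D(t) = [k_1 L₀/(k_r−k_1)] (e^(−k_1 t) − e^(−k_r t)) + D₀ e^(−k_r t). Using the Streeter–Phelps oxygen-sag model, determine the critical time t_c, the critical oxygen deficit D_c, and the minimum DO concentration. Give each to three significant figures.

At the critical point dD/dt = 0, so k_1 L₀ e^(−k_1 t) = k_r D. Substituting D(t) from the Streeter–Phelps equation and solving for t gives
t_c = ln[(k_r/k_1)(1 − D₀(k_r−k_1)/(k_1 L₀))] / (k_r−k_1).
Here k_r−k_1 = 1.528 d⁻¹ and 1 − D₀(k_r−k_1)/(k_1 L₀) = 1 − 0.446×1.528/(0.352×13.2) = 0.8533, so
t_c = ln(5.341 × 0.8533) / 1.528 = 1.517 / 1.528 = 0.9927 d.
D_c = (k_1/k_r) L₀ e^(−k_1 t_c) = (0.352/1.88) × 13.2 × e^(−0.352×0.9927) = 0.1872 × 13.2 × 0.7051 = 1.743 mg/L.
Minimum DO = C_s − D_c = 11.5 − 1.743 = 9.757 mg/L.

t_c ≈ 0.993 d; D_c ≈ 1.74 mg/L; min DO ≈ 9.76 mg/L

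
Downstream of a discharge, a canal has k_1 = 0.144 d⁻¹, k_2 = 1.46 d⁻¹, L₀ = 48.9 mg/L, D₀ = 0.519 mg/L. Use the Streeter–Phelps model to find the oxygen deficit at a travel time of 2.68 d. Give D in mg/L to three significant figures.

k_1 L₀/(k_2−k_1) = 0.144×48.9/(1.46−0.144) = 7.042/1.316 = 5.351 mg/L.
e^(−k_1 t) = e^(−0.144×2.680) = 0.6798; e^(−k_2 t) = e^(−1.46×2.680) = 0.01998.
D = 5.351 × (0.6798 − 0.01998) + 0.519 × 0.01998 = 3.531 + 0.01037 = 3.541 mg/L.

D ≈ 3.54 mg/L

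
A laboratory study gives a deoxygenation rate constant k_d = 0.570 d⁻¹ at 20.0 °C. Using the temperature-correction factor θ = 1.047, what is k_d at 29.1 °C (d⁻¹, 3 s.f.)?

k_d ≈ 0.866 d⁻¹

k_d(T₂) = k_d(T₁) · θ^(T₂−T₁) = 0.570 × 1.047^(29.1−20.0)
= 0.570 × 1.047^9.10 = 0.570 × 1.519 = 0.8657 d⁻¹.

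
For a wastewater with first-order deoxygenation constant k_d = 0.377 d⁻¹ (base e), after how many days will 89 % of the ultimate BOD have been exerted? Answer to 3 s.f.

y/L₀ = 1 − e^(−k_d t) = 0.89 ⇒ e^(−k_d t) = 0.110
t = −ln(0.110) / 0.377 = 2.207 / 0.377 = 5.855 d.

t ≈ 5.85 d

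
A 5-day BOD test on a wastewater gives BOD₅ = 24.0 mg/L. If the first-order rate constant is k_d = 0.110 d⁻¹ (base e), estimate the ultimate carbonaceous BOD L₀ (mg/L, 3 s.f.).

BOD₅ = L₀(1 − e^(−5k_d)) ⇒ L₀ = BOD₅ / (1 − e^(−5×0.110))
= 24.0 / (1 − 0.5769) = 24.0 / 0.4231 = 56.73 mg/L.

L₀ ≈ 56.7 mg/L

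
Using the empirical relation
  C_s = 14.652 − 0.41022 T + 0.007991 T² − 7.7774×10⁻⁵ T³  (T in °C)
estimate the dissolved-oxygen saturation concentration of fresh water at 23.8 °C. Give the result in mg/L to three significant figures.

C_s = 14.652 − 0.41022×23.8 + 0.007991×23.8² − 7.7774×10⁻⁵×23.8³ = 8.367 mg/L.

C_s ≈ 8.37 mg/L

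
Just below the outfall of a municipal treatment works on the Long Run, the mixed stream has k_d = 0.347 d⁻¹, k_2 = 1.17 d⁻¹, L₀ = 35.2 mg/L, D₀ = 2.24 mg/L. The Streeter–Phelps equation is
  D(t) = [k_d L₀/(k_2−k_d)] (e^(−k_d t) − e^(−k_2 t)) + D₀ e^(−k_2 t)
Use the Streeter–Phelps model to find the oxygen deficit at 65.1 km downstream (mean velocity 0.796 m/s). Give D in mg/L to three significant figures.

D ≈ 6.52 mg/L

Travel time t = x/v = 65.1 km / (0.796 m/s) = 65100 m / 0.796 m/s = 81780 s = 0.9466 d.
k_d L₀/(k_2−k_d) = 0.347×35.2/(1.17−0.347) = 12.21/0.8230 = 14.84 mg/L.
e^(−k_d t) = e^(−0.347×0.9466) = 0.7200; e^(−k_2 t) = e^(−1.17×0.9466) = 0.3304.
D = 14.84 × (0.7200 − 0.3304) + 2.24 × 0.3304 = 5.783 + 0.7401 = 6.523 mg/L.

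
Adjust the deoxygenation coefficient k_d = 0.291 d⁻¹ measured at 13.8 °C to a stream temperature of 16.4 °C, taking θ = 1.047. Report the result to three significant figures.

k_d ≈ 0.328 d⁻¹

k_d(T₂) = k_d(T₁) · θ^(T₂−T₁) = 0.291 × 1.047^(16.4−13.8)
= 0.291 × 1.047^2.60 = 0.291 × 1.127 = 0.3279 d⁻¹.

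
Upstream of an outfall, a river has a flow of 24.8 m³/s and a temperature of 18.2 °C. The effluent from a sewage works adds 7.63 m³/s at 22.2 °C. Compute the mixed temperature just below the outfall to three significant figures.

Flow-weighted mixing: C = (Q_r C_r + Q_w C_w)/(Q_r + Q_w)
= (24.8×18.2 + 7.63×22.2)/(24.8 + 7.63) = 620.7/32.43 = 19.14 °C.

19.1 °C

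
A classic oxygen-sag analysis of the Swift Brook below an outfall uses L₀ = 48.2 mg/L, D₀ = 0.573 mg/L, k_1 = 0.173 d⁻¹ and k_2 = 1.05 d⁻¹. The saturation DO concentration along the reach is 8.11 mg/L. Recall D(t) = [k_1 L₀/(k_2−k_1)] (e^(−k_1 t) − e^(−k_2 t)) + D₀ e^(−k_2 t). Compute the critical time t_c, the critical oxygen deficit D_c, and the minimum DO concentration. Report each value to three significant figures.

t_c ≈ 1.99 d; D_c ≈ 5.63 mg/L; min DO ≈ 2.48 mg/L

t_c = [1/(k_2−k_1)] ln[(k_2/k_1)(1 − D₀(k_2−k_1)/(k_1 L₀))]
= [1/(1.05−0.173)] ln[(1.05/0.173)(1 − 0.573×0.8770/(0.173×48.2))]
= (1/0.8770) ln[6.069 × 0.9397] = 1.140 × ln(5.704) = 1.140 × 1.741 = 1.985 d.
D_c = (k_1/k_2) L₀ e^(−k_1 t_c) = (0.173/1.05) × 48.2 × e^(−0.173×1.985) = 0.1648 × 48.2 × 0.7093 = 5.633 mg/L.
Minimum DO = C_s − D_c = 8.11 − 5.633 = 2.477 mg/L.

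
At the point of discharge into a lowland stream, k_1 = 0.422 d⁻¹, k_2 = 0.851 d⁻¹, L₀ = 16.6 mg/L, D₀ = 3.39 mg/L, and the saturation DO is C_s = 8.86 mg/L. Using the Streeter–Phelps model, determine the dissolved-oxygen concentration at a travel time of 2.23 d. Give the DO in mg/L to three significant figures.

DO ≈ 4.43 mg/L

k_1 L₀/(k_2−k_1) = 0.422×16.6/(0.851−0.422) = 7.005/0.4290 = 16.33 mg/L.
e^(−k_1 t) = e^(−0.422×2.230) = 0.3902; e^(−k_2 t) = e^(−0.851×2.230) = 0.1499.
D = 16.33 × (0.3902 − 0.1499) + 3.39 × 0.1499 = 3.924 + 0.5082 = 4.432 mg/L.
DO = C_s − D = 8.86 − 4.432 = 4.428 mg/L.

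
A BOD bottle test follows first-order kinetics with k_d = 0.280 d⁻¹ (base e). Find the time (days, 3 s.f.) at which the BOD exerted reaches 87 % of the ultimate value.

t ≈ 7.29 d

y/L₀ = 1 − e^(−k_d t) = 0.87 ⇒ e^(−k_d t) = 0.130
t = −ln(0.130) / 0.280 = 2.040 / 0.280 = 7.287 d.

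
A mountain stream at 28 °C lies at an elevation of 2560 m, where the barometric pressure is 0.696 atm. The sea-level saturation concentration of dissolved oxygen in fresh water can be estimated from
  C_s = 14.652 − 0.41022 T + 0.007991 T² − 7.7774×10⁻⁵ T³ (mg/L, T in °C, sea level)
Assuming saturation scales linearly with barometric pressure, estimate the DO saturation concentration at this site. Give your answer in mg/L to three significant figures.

C_s ≈ 5.38 mg/L

At sea level: C_s = 14.652 − 0.41022×28 + 0.007991×28² − 7.7774×10⁻⁵×28³ = 7.723 mg/L.
Pressure correction: C_s' = 7.723 × 0.696 = 5.376 mg/L.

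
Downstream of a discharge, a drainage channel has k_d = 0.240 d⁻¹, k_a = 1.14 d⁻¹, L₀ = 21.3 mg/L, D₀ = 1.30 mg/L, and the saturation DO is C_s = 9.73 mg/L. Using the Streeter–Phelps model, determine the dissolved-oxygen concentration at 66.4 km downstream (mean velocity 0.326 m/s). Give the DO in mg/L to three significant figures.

DO ≈ 6.80 mg/L

Travel time t = x/v = 66.4 km / (0.326 m/s) = 66400 m / 0.326 m/s = 203700 s = 2.357 d.
k_d L₀/(k_a−k_d) = 0.240×21.3/(1.14−0.240) = 5.112/0.9000 = 5.680 mg/L.
e^(−k_d t) = e^(−0.240×2.357) = 0.5679; e^(−k_a t) = e^(−1.14×2.357) = 0.06805.
D = 5.680 × (0.5679 − 0.06805) + 1.30 × 0.06805 = 2.839 + 0.08847 = 2.928 mg/L.
DO = C_s − D = 9.73 − 2.928 = 6.802 mg/L.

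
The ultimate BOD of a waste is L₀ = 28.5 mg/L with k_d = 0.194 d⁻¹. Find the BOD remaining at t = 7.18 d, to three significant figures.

L_t = L₀ e^(−k_d t) = 28.5 × e^(−0.194×7.18) = 28.5 × 0.2483 = 7.078 mg/L.

L ≈ 7.08 mg/L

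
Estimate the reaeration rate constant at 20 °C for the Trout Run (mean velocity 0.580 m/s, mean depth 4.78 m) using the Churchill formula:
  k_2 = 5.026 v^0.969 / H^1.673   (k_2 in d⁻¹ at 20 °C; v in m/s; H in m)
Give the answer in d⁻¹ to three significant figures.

k_2 = 5.026 × 0.580^0.969 / 4.78^1.673 = 5.026 × 0.5899 / 13.70 = 0.2164 d⁻¹.

k_2 ≈ 0.216 d⁻¹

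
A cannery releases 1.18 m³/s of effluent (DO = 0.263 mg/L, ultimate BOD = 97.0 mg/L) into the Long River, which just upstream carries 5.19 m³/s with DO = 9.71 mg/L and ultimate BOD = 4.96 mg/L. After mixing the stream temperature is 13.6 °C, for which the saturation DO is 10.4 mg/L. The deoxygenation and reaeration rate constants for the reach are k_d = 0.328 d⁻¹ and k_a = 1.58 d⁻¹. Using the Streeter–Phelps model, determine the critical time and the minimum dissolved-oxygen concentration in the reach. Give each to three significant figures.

Mixed DO = (5.19×9.71 + 1.18×0.263)/(5.19+1.18) = 50.71/6.370 = 7.960 mg/L.
Mixed L₀ = (5.19×4.96 + 1.18×97.0)/(6.370) = 140.2/6.370 = 22.01 mg/L.
Initial deficit D₀ = C_s − DO₀ = 10.4 − 7.960 = 2.440 mg/L.
t_c = (1/1.252) ln[(1.58/0.328)(1 − 2.440×1.252/(0.328×22.01))] = 0.7987 × ln(2.779) = 0.8163 d.
D_c = (0.328/1.58) × 22.01 × e^(−0.328×0.8163) = 0.2076 × 22.01 × 0.7651 = 3.496 mg/L.
Minimum DO = 10.4 − 3.496 = 6.904 mg/L.

t_c ≈ 0.816 d; minimum DO ≈ 6.90 mg/L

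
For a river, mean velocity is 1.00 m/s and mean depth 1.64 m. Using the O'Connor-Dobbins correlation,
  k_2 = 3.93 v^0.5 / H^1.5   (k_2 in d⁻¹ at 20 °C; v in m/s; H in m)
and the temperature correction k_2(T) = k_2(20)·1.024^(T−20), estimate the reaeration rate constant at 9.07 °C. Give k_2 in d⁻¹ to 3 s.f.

k_2 ≈ 1.44 d⁻¹

k_2(20) = 3.93 × 1.00^0.5 / 1.64^1.5 = 3.93 × 1.000 / 2.100 = 1.871 d⁻¹.
k_2(9.07) = 1.871 × 1.024^(9.07−20) = 1.871 × 0.7717 = 1.444 d⁻¹.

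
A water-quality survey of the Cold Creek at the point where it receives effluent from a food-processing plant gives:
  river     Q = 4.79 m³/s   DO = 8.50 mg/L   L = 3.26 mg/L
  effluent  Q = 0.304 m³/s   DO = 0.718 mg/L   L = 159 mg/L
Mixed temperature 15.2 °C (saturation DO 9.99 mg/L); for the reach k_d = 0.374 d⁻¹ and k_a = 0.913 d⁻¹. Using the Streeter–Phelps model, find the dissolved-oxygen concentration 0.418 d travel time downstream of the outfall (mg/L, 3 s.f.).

Mixed DO = (4.79×8.50 + 0.304×0.718)/(4.79+0.304) = 40.93/5.094 = 8.036 mg/L.
Mixed L₀ = (4.79×3.26 + 0.304×159)/(5.094) = 63.95/5.094 = 12.55 mg/L.
Initial deficit D₀ = C_s − DO₀ = 9.99 − 8.036 = 1.954 mg/L.
D(0.418) = [0.374×12.55/(0.913−0.374)](e^(−0.374×0.418) − e^(−0.913×0.418)) + 1.954 e^(−0.913×0.418)
= 8.711 × (0.8553 − 0.6827) + 1.954 × 0.6827 = 2.837 mg/L.
DO = 9.99 − 2.837 = 7.153 mg/L.

DO ≈ 7.15 mg/L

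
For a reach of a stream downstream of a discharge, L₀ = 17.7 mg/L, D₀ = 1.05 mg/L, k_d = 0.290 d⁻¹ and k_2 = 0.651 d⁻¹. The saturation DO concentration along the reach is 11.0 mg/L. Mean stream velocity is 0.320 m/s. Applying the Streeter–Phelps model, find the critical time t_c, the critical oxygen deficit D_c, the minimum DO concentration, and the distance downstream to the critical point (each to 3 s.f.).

t_c ≈ 2.03 d; D_c ≈ 4.38 mg/L; min DO ≈ 6.62 mg/L; x_c ≈ 56.1 km

At the critical point dD/dt = 0, so k_d L₀ e^(−k_d t) = k_2 D. Substituting D(t) from the Streeter–Phelps equation and solving for t gives
t_c = ln[(k_2/k_d)(1 − D₀(k_2−k_d)/(k_d L₀))] / (k_2−k_d).
Here k_2−k_d = 0.3610 d⁻¹ and 1 − D₀(k_2−k_d)/(k_d L₀) = 1 − 1.05×0.3610/(0.290×17.7) = 0.9262, so
t_c = ln(2.245 × 0.9262) / 0.3610 = 0.7319 / 0.3610 = 2.027 d.
L(t_c) = L₀ e^(−k_d t_c) = 17.7 × 0.5555 = 9.832 mg/L, and at the critical point k_2 D_c = k_d L, so D_c = (0.290/0.651) × 9.832 = 4.380 mg/L.
Minimum DO = C_s − D_c = 11.0 − 4.380 = 6.620 mg/L.
x_c = v t_c = 0.320 m/s × 2.027 d × 86400 s/d = 56060 m ≈ 56.1 km.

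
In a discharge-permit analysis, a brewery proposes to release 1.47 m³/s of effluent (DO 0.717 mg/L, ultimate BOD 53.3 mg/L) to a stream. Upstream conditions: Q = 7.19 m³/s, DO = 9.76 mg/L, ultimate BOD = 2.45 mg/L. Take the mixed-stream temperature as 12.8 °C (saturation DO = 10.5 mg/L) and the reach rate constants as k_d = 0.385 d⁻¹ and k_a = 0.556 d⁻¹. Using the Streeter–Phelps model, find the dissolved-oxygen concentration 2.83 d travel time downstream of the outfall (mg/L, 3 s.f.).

DO ≈ 6.81 mg/L

Mixed DO = (7.19×9.76 + 1.47×0.717)/(7.19+1.47) = 71.23/8.660 = 8.225 mg/L.
Mixed L₀ = (7.19×2.45 + 1.47×53.3)/(8.660) = 95.97/8.660 = 11.08 mg/L.
Initial deficit D₀ = C_s − DO₀ = 10.5 − 8.225 = 2.275 mg/L.
D(2.83) = [0.385×11.08/(0.556−0.385)](e^(−0.385×2.83) − e^(−0.556×2.83)) + 2.275 e^(−0.556×2.83)
= 24.95 × (0.3364 − 0.2073) + 2.275 × 0.2073 = 3.691 mg/L.
DO = 10.5 − 3.691 = 6.809 mg/L.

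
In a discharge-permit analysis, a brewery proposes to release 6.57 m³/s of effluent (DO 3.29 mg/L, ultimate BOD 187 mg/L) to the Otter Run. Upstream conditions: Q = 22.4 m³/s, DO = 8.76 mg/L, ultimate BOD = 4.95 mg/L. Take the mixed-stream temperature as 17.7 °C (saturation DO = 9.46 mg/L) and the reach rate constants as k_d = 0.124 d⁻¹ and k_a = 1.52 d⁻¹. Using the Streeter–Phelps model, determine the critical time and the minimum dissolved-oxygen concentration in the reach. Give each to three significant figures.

Mixed DO = (22.4×8.76 + 6.57×3.29)/(22.4+6.57) = 217.8/28.97 = 7.519 mg/L.
Mixed L₀ = (22.4×4.95 + 6.57×187)/(28.97) = 1339/28.97 = 46.24 mg/L.
Initial deficit D₀ = C_s − DO₀ = 9.46 − 7.519 = 1.941 mg/L.
t_c = (1/1.396) ln[(1.52/0.124)(1 − 1.941×1.396/(0.124×46.24))] = 0.7163 × ln(6.466) = 1.337 d.
D_c = (0.124/1.52) × 46.24 × e^(−0.124×1.337) = 0.08158 × 46.24 × 0.8472 = 3.196 mg/L.
Minimum DO = 9.46 − 3.196 = 6.264 mg/L.

t_c ≈ 1.34 d; minimum DO ≈ 6.26 mg/L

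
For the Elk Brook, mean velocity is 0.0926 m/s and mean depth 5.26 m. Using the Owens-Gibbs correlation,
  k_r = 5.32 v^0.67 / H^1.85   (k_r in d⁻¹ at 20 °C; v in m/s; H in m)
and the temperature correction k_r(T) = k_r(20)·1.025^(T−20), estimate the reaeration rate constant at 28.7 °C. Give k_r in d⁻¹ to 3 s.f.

k_r(20) = 5.32 × 0.0926^0.67 / 5.26^1.85 = 5.32 × 0.2031 / 21.57 = 0.05009 d⁻¹.
k_r(28.7) = 0.05009 × 1.025^(28.7−20) = 0.05009 × 1.240 = 0.06209 d⁻¹.

k_r ≈ 0.0621 d⁻¹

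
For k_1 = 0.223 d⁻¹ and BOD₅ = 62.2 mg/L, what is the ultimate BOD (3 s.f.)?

BOD₅ = L₀(1 − e^(−5k_1)) ⇒ L₀ = BOD₅ / (1 − e^(−5×0.223))
= 62.2 / (1 − 0.3279) = 62.2 / 0.6721 = 92.55 mg/L.

L₀ ≈ 92.5 mg/L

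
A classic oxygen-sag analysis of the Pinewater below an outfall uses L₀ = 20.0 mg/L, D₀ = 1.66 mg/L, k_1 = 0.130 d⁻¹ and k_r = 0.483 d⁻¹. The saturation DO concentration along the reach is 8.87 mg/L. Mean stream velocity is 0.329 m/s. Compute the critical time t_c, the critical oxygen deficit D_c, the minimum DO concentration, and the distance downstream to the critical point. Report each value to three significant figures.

t_c = [1/(k_r−k_1)] ln[(k_r/k_1)(1 − D₀(k_r−k_1)/(k_1 L₀))]
= [1/(0.483−0.130)] ln[(0.483/0.130)(1 − 1.66×0.3530/(0.130×20.0))]
= (1/0.3530) ln[3.715 × 0.7746] = 2.833 × ln(2.878) = 2.833 × 1.057 = 2.995 d.
D_c = (k_1/k_r) L₀ e^(−k_1 t_c) = (0.130/0.483) × 20.0 × e^(−0.130×2.995) = 0.2692 × 20.0 × 0.6775 = 3.647 mg/L.
Minimum DO = C_s − D_c = 8.87 − 3.647 = 5.223 mg/L.
x_c = v t_c = 0.329 m/s × 2.995 d × 86400 s/d = 85120 m ≈ 85.1 km.

t_c ≈ 2.99 d; D_c ≈ 3.65 mg/L; min DO ≈ 5.22 mg/L; x_c ≈ 85.1 km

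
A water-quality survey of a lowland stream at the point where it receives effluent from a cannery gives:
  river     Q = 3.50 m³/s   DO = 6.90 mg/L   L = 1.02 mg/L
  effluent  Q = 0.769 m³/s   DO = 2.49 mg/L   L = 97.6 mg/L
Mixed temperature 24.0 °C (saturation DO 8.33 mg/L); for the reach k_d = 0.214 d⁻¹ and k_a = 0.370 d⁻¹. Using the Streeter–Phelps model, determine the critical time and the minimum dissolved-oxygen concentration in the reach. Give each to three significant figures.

Mixed DO = (3.50×6.90 + 0.769×2.49)/(3.50+0.769) = 26.06/4.269 = 6.106 mg/L.
Mixed L₀ = (3.50×1.02 + 0.769×97.6)/(4.269) = 78.62/4.269 = 18.42 mg/L.
Initial deficit D₀ = C_s − DO₀ = 8.33 − 6.106 = 2.224 mg/L.
t_c = (1/0.1560) ln[(0.370/0.214)(1 − 2.224×0.1560/(0.214×18.42))] = 6.410 × ln(1.577) = 2.919 d.
D_c = (0.214/0.370) × 18.42 × e^(−0.214×2.919) = 0.5784 × 18.42 × 0.5354 = 5.704 mg/L.
Minimum DO = 8.33 − 5.704 = 2.626 mg/L.

t_c ≈ 2.92 d; minimum DO ≈ 2.63 mg/L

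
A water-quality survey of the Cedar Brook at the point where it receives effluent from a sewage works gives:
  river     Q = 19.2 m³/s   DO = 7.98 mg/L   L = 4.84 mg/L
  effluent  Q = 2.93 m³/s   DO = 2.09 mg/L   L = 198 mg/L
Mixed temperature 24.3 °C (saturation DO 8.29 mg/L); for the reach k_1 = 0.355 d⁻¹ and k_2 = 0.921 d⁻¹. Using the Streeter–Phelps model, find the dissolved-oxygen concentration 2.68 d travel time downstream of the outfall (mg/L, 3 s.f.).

Mixed DO = (19.2×7.98 + 2.93×2.09)/(19.2+2.93) = 159.3/22.13 = 7.200 mg/L.
Mixed L₀ = (19.2×4.84 + 2.93×198)/(22.13) = 673.1/22.13 = 30.41 mg/L.
Initial deficit D₀ = C_s − DO₀ = 8.29 − 7.200 = 1.090 mg/L.
D(2.68) = [0.355×30.41/(0.921−0.355)](e^(−0.355×2.68) − e^(−0.921×2.68)) + 1.090 e^(−0.921×2.68)
= 19.08 × (0.3862 − 0.08473) + 1.090 × 0.08473 = 5.843 mg/L.
DO = 8.29 − 5.843 = 2.447 mg/L.

DO ≈ 2.45 mg/L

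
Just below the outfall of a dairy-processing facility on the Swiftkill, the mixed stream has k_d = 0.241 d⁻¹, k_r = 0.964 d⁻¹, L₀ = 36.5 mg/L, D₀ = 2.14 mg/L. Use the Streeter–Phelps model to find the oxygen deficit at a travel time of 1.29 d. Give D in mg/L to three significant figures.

D ≈ 6.02 mg/L

k_d L₀/(k_r−k_d) = 0.241×36.5/(0.964−0.241) = 8.796/0.7230 = 12.17 mg/L.
e^(−k_d t) = e^(−0.241×1.290) = 0.7328; e^(−k_r t) = e^(−0.964×1.290) = 0.2884.
D = 12.17 × (0.7328 − 0.2884) + 2.14 × 0.2884 = 5.407 + 0.6171 = 6.024 mg/L.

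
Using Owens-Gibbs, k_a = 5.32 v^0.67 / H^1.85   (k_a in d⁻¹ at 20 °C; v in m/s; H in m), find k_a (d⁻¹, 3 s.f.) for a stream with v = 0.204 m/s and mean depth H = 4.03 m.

k_a = 5.32 × 0.204^0.67 / 4.03^1.85 = 5.32 × 0.3447 / 13.18 = 0.1392 d⁻¹.

k_a ≈ 0.139 d⁻¹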